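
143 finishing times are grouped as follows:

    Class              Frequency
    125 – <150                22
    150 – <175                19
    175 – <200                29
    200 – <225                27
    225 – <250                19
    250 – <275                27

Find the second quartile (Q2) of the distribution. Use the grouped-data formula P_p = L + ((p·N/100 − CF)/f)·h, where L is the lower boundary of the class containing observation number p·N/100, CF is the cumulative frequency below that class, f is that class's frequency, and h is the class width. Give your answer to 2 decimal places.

201.39

N = 143; target position k = 50/100 · 143 = 71.5.
Cumulative frequencies: 22, 41, 70, 97, 116, 143.
Observation 71.5 falls in the class 200 – <225.
L = 200, CF = 70, f = 27, h = 25.
P50 = 200 + ((71.5 − 70)/27)·25 = 200 + 1.38889 = 201.389.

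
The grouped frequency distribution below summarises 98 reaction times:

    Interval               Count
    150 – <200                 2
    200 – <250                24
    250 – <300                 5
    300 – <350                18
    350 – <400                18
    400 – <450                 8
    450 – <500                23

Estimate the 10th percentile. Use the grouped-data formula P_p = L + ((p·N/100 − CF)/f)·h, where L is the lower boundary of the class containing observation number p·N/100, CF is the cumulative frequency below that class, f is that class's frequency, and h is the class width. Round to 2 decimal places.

216.25

N = 98; target position k = 10/100 · 98 = 9.8.
Cumulative frequencies: 2, 26, 31, 49, 67, 75, 98.
Observation 9.8 falls in the class 200 – <250.
L = 200, CF = 2, f = 24, h = 50.
P10 = 200 + ((9.8 − 2)/24)·50 = 200 + 16.25 = 216.25.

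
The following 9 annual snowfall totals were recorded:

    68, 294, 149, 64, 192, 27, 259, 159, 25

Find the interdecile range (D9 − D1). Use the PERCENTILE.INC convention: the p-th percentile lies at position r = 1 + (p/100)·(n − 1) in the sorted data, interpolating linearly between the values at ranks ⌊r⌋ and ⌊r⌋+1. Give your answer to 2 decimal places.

Sorted: 25, 27, 64, 68, 149, 159, 192, 259, 294.
n = 9.
P10: r = 1.8; ranks 1–2 are 25, 27; interpolating gives 26.6.
P90: r = 8.2; ranks 8–9 are 259, 294; interpolating gives 266.
Difference: 266 − 26.6 = 239.4.

239.40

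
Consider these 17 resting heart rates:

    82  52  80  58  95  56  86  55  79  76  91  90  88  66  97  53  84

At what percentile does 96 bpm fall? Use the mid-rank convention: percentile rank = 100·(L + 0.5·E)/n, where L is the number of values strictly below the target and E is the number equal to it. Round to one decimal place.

Sorted: 52, 53, 55, 56, 58, 66, 76, 79, 80, 82, 84, 86, 88, 90, 91, 95, 97.
Count below 96: L = 16; count equal: E = 0; n = 17.
Percentile rank = 100·(16 + 0.5·0)/17 = 100·16/17 = 94.12.

94.1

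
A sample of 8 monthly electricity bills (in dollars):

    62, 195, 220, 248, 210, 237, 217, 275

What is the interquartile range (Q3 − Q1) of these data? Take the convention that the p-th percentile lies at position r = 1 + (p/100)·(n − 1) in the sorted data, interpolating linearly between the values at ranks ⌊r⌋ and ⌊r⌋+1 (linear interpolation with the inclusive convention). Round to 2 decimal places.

33.50

Sorted: 62, 195, 210, 217, 220, 237, 248, 275.
n = 8.
P25: r = 2.75; ranks 2–3 are 195, 210; interpolating gives 206.25.
P75: r = 6.25; ranks 6–7 are 237, 248; interpolating gives 239.75.
Difference: 239.75 − 206.25 = 33.5.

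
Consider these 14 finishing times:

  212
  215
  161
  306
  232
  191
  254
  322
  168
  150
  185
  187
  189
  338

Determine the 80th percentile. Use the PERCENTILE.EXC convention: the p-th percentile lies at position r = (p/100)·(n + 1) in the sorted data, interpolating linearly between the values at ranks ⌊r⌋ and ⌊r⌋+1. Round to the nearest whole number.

306

Sorted: 150, 161, 168, 185, 187, 189, 191, 212, 215, 232, 254, 306, 322, 338.
n = 14.
r = (80/100)·(14 + 1) = 12.
r is an integer, so P80 is the value at rank 12: 306.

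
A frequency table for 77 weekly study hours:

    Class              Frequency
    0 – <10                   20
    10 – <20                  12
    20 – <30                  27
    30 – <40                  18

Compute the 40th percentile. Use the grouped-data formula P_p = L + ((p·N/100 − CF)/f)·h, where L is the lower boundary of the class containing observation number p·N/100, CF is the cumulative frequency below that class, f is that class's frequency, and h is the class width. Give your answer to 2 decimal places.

19.00

N = 77; target position k = 40/100 · 77 = 30.8.
Cumulative frequencies: 20, 32, 59, 77.
Observation 30.8 falls in the class 10 – <20.
L = 10, CF = 20, f = 12, h = 10.
P40 = 10 + ((30.8 − 20)/12)·10 = 10 + 9 = 19.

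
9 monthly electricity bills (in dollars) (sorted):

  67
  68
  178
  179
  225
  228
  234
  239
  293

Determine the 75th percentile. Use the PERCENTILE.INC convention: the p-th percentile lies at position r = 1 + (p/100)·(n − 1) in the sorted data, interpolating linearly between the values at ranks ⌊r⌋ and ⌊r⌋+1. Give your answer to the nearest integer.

234

n = 9.
r = 1 + (75/100)·(9 − 1) = 1 + 6 = 7.
r is an integer, so P75 is the value at rank 7: 234.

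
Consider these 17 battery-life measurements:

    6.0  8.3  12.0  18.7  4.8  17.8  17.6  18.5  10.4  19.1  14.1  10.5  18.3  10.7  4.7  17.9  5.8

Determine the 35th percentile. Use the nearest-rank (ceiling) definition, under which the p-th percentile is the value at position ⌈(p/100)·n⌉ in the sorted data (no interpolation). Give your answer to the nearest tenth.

Sorted: 4.7, 4.8, 5.8, 6.0, 8.3, 10.4, 10.5, 10.7, 12.0, 14.1, 17.6, 17.8, 17.9, 18.3, 18.5, 18.7, 19.1.
n = 17.
Position = ⌈35/100 · 17⌉ = ⌈5.95⌉ = 6.
The value at rank 6 is 10.4.

10.4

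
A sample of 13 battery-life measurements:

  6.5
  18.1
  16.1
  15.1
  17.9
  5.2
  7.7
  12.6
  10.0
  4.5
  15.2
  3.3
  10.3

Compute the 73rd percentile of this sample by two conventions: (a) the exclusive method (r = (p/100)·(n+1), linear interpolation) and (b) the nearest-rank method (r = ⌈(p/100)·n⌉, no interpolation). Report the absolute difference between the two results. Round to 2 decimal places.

Sorted: 3.3, 4.5, 5.2, 6.5, 7.7, 10.0, 10.3, 12.6, 15.1, 15.2, 16.1, 17.9, 18.1.
n = 13.
(a) r = 10.22; between ranks 10 (15.2) and 11 (16.1): 15.398.
(b) the nearest-rank method: rank 10 → 15.2.
|15.398 − 15.2| = 0.198.

0.20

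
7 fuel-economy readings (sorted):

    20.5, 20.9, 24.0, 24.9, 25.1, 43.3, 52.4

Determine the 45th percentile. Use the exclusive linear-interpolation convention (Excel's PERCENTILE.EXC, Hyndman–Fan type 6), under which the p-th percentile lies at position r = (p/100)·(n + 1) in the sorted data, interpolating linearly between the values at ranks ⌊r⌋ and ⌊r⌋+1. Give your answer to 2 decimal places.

n = 7.
r = (45/100)·(7 + 1) = 3.6.
Rank 3 is 24.0 and rank 4 is 24.9.
Interpolate: 24.0 + 0.6·(24.9 − 24.0) = 24.0 + 0.6·0.9 = 24.54.

24.54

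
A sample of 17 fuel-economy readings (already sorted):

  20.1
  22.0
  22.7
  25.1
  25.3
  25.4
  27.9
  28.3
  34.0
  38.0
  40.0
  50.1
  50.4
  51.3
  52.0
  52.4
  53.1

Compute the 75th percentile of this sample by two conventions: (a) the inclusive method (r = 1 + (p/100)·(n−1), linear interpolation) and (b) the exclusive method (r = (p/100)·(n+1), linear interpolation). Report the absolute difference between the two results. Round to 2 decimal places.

0.45

n = 17.
(a) r = 13 → value at rank 13 = 50.4.
(b) r = 13.5; between ranks 13 (50.4) and 14 (51.3): 50.85.
|50.4 − 50.85| = 0.45.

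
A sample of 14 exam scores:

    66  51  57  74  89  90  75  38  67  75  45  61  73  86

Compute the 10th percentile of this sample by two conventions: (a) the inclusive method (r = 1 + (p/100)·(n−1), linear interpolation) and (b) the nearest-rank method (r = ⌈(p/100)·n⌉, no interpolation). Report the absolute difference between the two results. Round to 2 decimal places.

Sorted: 38, 45, 51, 57, 61, 66, 67, 73, 74, 75, 75, 86, 89, 90.
n = 14.
(a) r = 2.3; between ranks 2 (45) and 3 (51): 46.8.
(b) the nearest-rank method: rank 2 → 45.
|46.8 − 45| = 1.8.

1.80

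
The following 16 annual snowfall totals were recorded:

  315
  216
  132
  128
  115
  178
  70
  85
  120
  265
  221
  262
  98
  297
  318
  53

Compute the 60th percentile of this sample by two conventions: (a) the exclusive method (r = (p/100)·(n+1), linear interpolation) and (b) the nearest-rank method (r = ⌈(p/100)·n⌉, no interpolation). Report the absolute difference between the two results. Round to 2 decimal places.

1.00

Sorted: 53, 70, 85, 98, 115, 120, 128, 132, 178, 216, 221, 262, 265, 297, 315, 318.
n = 16.
(a) r = 10.2; between ranks 10 (216) and 11 (221): 217.
(b) the nearest-rank method: rank 10 → 216.
|217 − 216| = 1.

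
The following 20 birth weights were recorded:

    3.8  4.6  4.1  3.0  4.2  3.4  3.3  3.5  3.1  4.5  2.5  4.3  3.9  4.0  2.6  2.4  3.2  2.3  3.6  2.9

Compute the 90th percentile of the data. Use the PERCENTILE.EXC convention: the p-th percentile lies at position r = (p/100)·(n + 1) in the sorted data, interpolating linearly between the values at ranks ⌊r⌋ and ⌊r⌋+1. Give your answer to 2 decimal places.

Sorted: 2.3, 2.4, 2.5, 2.6, 2.9, 3.0, 3.1, 3.2, 3.3, 3.4, 3.5, 3.6, 3.8, 3.9, 4.0, 4.1, 4.2, 4.3, 4.5, 4.6.
n = 20.
r = (90/100)·(20 + 1) = 18.9.
Rank 18 is 4.3 and rank 19 is 4.5.
Interpolate: 4.3 + 0.9·(4.5 − 4.3) = 4.3 + 0.9·0.2 = 4.48.

4.48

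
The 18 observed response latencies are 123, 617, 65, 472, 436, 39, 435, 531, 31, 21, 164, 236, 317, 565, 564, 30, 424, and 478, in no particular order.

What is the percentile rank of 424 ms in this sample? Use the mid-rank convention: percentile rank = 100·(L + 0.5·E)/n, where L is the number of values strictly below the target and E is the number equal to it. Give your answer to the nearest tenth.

Sorted: 21, 30, 31, 39, 65, 123, 164, 236, 317, 424, 435, 436, 472, 478, 531, 564, 565, 617.
Count below 424: L = 9; count equal: E = 1; n = 18.
Percentile rank = 100·(9 + 0.5·1)/18 = 100·9.5/18 = 52.78.

52.8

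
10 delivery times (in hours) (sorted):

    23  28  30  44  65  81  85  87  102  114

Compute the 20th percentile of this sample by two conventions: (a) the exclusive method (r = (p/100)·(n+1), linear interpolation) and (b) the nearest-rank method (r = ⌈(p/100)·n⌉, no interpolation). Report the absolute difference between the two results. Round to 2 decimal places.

n = 10.
(a) r = 2.2; between ranks 2 (28) and 3 (30): 28.4.
(b) the nearest-rank method: rank 2 → 28.
|28.4 − 28| = 0.4.

0.40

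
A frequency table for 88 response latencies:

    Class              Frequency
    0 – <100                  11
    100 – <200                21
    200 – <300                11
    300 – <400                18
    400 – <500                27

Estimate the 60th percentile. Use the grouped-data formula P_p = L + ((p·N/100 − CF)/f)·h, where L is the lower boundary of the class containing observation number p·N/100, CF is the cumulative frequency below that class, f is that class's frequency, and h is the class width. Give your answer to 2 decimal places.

N = 88; target position k = 60/100 · 88 = 52.8.
Cumulative frequencies: 11, 32, 43, 61, 88.
Observation 52.8 falls in the class 300 – <400.
L = 300, CF = 43, f = 18, h = 100.
P60 = 300 + ((52.8 − 43)/18)·100 = 300 + 54.4444 = 354.444.

354.44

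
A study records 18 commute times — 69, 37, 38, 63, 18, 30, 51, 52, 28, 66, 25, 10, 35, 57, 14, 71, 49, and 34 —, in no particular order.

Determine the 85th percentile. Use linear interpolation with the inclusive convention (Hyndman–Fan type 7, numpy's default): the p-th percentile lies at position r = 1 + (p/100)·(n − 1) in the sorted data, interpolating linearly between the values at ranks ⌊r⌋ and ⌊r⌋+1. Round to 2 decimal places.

Sorted: 10, 14, 18, 25, 28, 30, 34, 35, 37, 38, 49, 51, 52, 57, 63, 66, 69, 71.
n = 18.
r = 1 + (85/100)·(18 − 1) = 1 + 14.45 = 15.45.
Rank 15 is 63 and rank 16 is 66.
Interpolate: 63 + 0.45·(66 − 63) = 63 + 0.45·3 = 64.35.

64.35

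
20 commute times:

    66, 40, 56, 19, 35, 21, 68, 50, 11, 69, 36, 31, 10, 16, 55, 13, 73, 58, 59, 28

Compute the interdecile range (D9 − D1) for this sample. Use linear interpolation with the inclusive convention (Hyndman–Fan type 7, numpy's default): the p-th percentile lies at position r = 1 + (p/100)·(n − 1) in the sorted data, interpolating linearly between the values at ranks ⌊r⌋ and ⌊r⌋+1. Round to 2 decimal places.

55.30

Sorted: 10, 11, 13, 16, 19, 21, 28, 31, 35, 36, 40, 50, 55, 56, 58, 59, 66, 68, 69, 73.
n = 20.
P10: r = 2.9; ranks 2–3 are 11, 13; interpolating gives 12.8.
P90: r = 18.1; ranks 18–19 are 68, 69; interpolating gives 68.1.
Difference: 68.1 − 12.8 = 55.3.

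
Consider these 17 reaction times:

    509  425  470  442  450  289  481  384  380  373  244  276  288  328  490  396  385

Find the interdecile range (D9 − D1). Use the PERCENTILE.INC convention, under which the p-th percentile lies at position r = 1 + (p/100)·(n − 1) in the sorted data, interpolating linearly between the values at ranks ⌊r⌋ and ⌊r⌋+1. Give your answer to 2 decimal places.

Sorted: 244, 276, 288, 289, 328, 373, 380, 384, 385, 396, 425, 442, 450, 470, 481, 490, 509.
n = 17.
P10: r = 2.6; ranks 2–3 are 276, 288; interpolating gives 283.2.
P90: r = 15.4; ranks 15–16 are 481, 490; interpolating gives 484.6.
Difference: 484.6 − 283.2 = 201.4.

201.40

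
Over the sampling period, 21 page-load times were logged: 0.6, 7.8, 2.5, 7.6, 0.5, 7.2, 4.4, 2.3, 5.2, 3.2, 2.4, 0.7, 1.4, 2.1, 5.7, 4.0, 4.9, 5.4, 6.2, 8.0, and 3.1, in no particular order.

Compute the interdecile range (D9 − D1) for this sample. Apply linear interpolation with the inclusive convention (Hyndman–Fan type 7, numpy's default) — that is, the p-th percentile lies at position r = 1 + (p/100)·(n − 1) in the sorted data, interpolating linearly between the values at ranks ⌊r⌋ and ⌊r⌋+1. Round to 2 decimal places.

6.90

Sorted: 0.5, 0.6, 0.7, 1.4, 2.1, 2.3, 2.4, 2.5, 3.1, 3.2, 4.0, 4.4, 4.9, 5.2, 5.4, 5.7, 6.2, 7.2, 7.6, 7.8, 8.0.
n = 21.
P10: r = 3 (integer) → 0.7.
P90: r = 19 (integer) → 7.6.
Difference: 7.6 − 0.7 = 6.9.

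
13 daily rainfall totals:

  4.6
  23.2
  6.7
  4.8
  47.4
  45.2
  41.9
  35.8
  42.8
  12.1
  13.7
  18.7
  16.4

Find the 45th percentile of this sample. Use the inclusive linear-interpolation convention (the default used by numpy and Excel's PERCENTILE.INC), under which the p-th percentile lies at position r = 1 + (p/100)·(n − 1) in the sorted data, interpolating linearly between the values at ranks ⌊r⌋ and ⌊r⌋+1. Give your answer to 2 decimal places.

17.32

Sorted: 4.6, 4.8, 6.7, 12.1, 13.7, 16.4, 18.7, 23.2, 35.8, 41.9, 42.8, 45.2, 47.4.
n = 13.
r = 1 + (45/100)·(13 − 1) = 1 + 5.4 = 6.4.
Rank 6 is 16.4 and rank 7 is 18.7.
Interpolate: 16.4 + 0.4·(18.7 − 16.4) = 16.4 + 0.4·2.3 = 17.32.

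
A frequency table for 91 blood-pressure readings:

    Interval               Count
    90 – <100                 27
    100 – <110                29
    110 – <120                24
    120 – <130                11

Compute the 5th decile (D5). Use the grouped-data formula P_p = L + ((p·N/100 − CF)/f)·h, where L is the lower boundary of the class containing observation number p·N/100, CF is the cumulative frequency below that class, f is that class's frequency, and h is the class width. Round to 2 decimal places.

106.38

N = 91; target position k = 50/100 · 91 = 45.5.
Cumulative frequencies: 27, 56, 80, 91.
Observation 45.5 falls in the class 100 – <110.
L = 100, CF = 27, f = 29, h = 10.
P50 = 100 + ((45.5 − 27)/29)·10 = 100 + 6.37931 = 106.379.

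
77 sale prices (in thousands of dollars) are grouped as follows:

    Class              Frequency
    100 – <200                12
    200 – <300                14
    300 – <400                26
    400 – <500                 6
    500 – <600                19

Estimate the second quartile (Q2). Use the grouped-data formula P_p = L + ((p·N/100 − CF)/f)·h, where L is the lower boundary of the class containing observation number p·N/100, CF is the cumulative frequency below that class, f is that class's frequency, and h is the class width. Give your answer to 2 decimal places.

348.08

N = 77; target position k = 50/100 · 77 = 38.5.
Cumulative frequencies: 12, 26, 52, 58, 77.
Observation 38.5 falls in the class 300 – <400.
L = 300, CF = 26, f = 26, h = 100.
P50 = 300 + ((38.5 − 26)/26)·100 = 300 + 48.0769 = 348.077.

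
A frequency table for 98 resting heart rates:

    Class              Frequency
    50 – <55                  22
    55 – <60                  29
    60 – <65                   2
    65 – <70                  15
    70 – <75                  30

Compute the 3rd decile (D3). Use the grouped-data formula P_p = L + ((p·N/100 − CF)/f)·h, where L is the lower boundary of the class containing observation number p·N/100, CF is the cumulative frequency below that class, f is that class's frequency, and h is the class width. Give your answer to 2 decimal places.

N = 98; target position k = 30/100 · 98 = 29.4.
Cumulative frequencies: 22, 51, 53, 68, 98.
Observation 29.4 falls in the class 55 – <60.
L = 55, CF = 22, f = 29, h = 5.
P30 = 55 + ((29.4 − 22)/29)·5 = 55 + 1.27586 = 56.2759.

56.28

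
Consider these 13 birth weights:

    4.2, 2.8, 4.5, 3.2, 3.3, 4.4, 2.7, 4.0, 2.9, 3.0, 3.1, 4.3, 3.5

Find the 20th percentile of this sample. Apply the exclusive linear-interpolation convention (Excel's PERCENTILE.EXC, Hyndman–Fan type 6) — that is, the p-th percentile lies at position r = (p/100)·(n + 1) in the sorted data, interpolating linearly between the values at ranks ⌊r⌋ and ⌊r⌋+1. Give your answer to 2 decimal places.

Sorted: 2.7, 2.8, 2.9, 3.0, 3.1, 3.2, 3.3, 3.5, 4.0, 4.2, 4.3, 4.4, 4.5.
n = 13.
r = (20/100)·(13 + 1) = 2.8.
Rank 2 is 2.8 and rank 3 is 2.9.
Interpolate: 2.8 + 0.8·(2.9 − 2.8) = 2.8 + 0.8·0.1 = 2.88.

2.88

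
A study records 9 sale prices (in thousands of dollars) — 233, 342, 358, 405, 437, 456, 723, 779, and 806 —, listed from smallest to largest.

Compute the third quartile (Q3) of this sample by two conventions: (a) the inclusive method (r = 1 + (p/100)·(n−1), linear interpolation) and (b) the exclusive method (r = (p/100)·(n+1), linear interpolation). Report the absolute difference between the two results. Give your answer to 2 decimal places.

n = 9.
(a) r = 7 → value at rank 7 = 723.
(b) r = 7.5; between ranks 7 (723) and 8 (779): 751.
|723 − 751| = 28.

28.00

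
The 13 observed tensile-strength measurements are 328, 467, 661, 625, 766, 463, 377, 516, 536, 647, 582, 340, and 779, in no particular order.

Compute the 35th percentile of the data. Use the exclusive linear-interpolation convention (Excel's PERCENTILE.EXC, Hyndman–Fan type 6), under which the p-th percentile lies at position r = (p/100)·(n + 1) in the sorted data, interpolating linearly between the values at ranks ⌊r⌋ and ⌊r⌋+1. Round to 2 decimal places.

466.60

Sorted: 328, 340, 377, 463, 467, 516, 536, 582, 625, 647, 661, 766, 779.
n = 13.
r = (35/100)·(13 + 1) = 4.9.
Rank 4 is 463 and rank 5 is 467.
Interpolate: 463 + 0.9·(467 − 463) = 463 + 0.9·4 = 466.6.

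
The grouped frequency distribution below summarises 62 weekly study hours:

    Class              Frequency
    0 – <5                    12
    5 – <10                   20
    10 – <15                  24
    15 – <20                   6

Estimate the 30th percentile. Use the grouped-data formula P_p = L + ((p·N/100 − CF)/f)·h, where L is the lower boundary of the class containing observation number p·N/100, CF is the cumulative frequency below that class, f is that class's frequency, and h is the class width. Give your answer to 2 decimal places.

N = 62; target position k = 30/100 · 62 = 18.6.
Cumulative frequencies: 12, 32, 56, 62.
Observation 18.6 falls in the class 5 – <10.
L = 5, CF = 12, f = 20, h = 5.
P30 = 5 + ((18.6 − 12)/20)·5 = 5 + 1.65 = 6.65.

6.65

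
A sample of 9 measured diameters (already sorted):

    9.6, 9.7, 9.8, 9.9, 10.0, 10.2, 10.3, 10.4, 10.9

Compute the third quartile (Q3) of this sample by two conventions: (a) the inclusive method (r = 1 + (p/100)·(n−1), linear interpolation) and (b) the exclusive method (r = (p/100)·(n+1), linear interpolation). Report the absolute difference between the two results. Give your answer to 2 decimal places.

0.05

n = 9.
(a) r = 7 → value at rank 7 = 10.3.
(b) r = 7.5; between ranks 7 (10.3) and 8 (10.4): 10.35.
|10.3 − 10.35| = 0.05.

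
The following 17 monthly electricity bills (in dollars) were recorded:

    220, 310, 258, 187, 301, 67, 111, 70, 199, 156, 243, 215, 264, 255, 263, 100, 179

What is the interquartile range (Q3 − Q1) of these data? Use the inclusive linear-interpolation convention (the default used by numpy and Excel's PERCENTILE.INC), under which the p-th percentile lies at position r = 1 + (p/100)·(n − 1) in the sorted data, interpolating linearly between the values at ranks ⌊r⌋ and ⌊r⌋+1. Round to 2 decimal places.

102.00

Sorted: 67, 70, 100, 111, 156, 179, 187, 199, 215, 220, 243, 255, 258, 263, 264, 301, 310.
n = 17.
P25: r = 5 (integer) → 156.
P75: r = 13 (integer) → 258.
Difference: 258 − 156 = 102.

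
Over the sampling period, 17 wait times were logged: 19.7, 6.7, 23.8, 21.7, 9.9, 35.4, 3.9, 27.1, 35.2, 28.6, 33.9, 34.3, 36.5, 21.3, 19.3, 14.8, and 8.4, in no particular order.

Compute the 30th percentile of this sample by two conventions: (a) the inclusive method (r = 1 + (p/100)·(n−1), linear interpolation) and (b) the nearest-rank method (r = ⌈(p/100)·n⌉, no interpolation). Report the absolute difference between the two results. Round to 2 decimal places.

0.90

Sorted: 3.9, 6.7, 8.4, 9.9, 14.8, 19.3, 19.7, 21.3, 21.7, 23.8, 27.1, 28.6, 33.9, 34.3, 35.2, 35.4, 36.5.
n = 17.
(a) r = 5.8; between ranks 5 (14.8) and 6 (19.3): 18.4.
(b) the nearest-rank method: rank 6 → 19.3.
|18.4 − 19.3| = 0.9.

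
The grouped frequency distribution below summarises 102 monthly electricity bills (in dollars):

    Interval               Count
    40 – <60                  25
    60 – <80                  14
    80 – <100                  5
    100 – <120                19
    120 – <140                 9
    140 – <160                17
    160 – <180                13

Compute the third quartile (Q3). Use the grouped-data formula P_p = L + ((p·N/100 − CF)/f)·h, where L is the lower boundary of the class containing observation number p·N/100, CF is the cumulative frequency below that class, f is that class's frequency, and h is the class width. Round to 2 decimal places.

N = 102; target position k = 75/100 · 102 = 76.5.
Cumulative frequencies: 25, 39, 44, 63, 72, 89, 102.
Observation 76.5 falls in the class 140 – <160.
L = 140, CF = 72, f = 17, h = 20.
P75 = 140 + ((76.5 − 72)/17)·20 = 140 + 5.29412 = 145.294.

145.29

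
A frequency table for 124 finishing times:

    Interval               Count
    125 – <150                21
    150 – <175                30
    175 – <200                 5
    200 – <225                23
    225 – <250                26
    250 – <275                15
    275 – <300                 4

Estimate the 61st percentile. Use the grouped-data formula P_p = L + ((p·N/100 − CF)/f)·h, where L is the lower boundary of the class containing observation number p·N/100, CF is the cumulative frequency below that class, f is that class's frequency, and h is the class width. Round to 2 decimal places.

N = 124; target position k = 61/100 · 124 = 75.64.
Cumulative frequencies: 21, 51, 56, 79, 105, 120, 124.
Observation 75.64 falls in the class 200 – <225.
L = 200, CF = 56, f = 23, h = 25.
P61 = 200 + ((75.64 − 56)/23)·25 = 200 + 21.3478 = 221.348.

221.35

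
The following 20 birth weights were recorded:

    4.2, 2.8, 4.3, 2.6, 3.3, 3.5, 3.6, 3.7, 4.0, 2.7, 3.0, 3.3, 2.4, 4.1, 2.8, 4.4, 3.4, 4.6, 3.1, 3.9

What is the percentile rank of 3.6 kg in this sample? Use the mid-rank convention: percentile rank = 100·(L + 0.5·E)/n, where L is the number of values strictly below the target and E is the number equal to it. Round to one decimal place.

Sorted: 2.4, 2.6, 2.7, 2.8, 2.8, 3.0, 3.1, 3.3, 3.3, 3.4, 3.5, 3.6, 3.7, 3.9, 4.0, 4.1, 4.2, 4.3, 4.4, 4.6.
Count below 3.6: L = 11; count equal: E = 1; n = 20.
Percentile rank = 100·(11 + 0.5·1)/20 = 100·11.5/20 = 57.5.

57.5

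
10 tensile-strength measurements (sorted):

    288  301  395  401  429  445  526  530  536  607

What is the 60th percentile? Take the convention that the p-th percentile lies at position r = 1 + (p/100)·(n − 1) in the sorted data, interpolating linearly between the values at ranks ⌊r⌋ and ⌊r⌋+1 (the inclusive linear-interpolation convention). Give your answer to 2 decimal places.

n = 10.
r = 1 + (60/100)·(10 − 1) = 1 + 5.4 = 6.4.
Rank 6 is 445 and rank 7 is 526.
Interpolate: 445 + 0.4·(526 − 445) = 445 + 0.4·81 = 477.4.

477.40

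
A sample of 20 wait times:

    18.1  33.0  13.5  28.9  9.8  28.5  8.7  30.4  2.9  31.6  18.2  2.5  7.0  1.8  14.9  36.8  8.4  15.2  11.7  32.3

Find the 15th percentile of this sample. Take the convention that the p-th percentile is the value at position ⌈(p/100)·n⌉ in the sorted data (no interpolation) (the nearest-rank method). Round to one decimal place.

2.9

Sorted: 1.8, 2.5, 2.9, 7.0, 8.4, 8.7, 9.8, 11.7, 13.5, 14.9, 15.2, 18.1, 18.2, 28.5, 28.9, 30.4, 31.6, 32.3, 33.0, 36.8.
n = 20.
Position = ⌈15/100 · 20⌉ = ⌈3⌉ = 3.
The value at rank 3 is 2.9.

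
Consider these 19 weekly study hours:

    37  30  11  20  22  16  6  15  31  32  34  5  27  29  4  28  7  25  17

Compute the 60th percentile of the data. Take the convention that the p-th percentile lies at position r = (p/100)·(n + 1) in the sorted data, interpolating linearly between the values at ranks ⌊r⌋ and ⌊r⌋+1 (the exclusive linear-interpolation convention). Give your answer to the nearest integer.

27

Sorted: 4, 5, 6, 7, 11, 15, 16, 17, 20, 22, 25, 27, 28, 29, 30, 31, 32, 34, 37.
n = 19.
r = (60/100)·(19 + 1) = 12.
r is an integer, so P60 is the value at rank 12: 27.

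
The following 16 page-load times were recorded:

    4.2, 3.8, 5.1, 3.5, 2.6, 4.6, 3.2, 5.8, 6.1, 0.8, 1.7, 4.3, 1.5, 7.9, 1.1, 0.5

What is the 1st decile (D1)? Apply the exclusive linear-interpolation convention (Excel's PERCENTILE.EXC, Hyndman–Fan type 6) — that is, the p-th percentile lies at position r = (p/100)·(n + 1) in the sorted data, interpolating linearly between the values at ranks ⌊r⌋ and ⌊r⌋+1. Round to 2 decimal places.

0.71

Sorted: 0.5, 0.8, 1.1, 1.5, 1.7, 2.6, 3.2, 3.5, 3.8, 4.2, 4.3, 4.6, 5.1, 5.8, 6.1, 7.9.
n = 16.
r = (10/100)·(16 + 1) = 1.7.
Rank 1 is 0.5 and rank 2 is 0.8.
Interpolate: 0.5 + 0.7·(0.8 − 0.5) = 0.5 + 0.7·0.3 = 0.71.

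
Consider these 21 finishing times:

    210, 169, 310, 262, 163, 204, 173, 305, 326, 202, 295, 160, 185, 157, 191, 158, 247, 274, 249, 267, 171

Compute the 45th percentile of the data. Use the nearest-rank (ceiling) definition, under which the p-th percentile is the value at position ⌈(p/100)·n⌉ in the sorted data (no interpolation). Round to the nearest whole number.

202

Sorted: 157, 158, 160, 163, 169, 171, 173, 185, 191, 202, 204, 210, 247, 249, 262, 267, 274, 295, 305, 310, 326.
n = 21.
Position = ⌈45/100 · 21⌉ = ⌈9.45⌉ = 10.
The value at rank 10 is 202.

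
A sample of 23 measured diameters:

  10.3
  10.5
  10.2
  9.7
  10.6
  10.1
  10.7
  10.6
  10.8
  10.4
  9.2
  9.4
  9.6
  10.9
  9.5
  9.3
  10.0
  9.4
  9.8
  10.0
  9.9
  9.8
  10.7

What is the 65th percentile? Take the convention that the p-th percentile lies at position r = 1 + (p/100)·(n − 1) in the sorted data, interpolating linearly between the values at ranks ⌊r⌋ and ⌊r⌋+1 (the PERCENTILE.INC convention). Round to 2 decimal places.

Sorted: 9.2, 9.3, 9.4, 9.4, 9.5, 9.6, 9.7, 9.8, 9.8, 9.9, 10.0, 10.0, 10.1, 10.2, 10.3, 10.4, 10.5, 10.6, 10.6, 10.7, 10.7, 10.8, 10.9.
n = 23.
r = 1 + (65/100)·(23 − 1) = 1 + 14.3 = 15.3.
Rank 15 is 10.3 and rank 16 is 10.4.
Interpolate: 10.3 + 0.3·(10.4 − 10.3) = 10.3 + 0.3·0.1 = 10.33.

10.33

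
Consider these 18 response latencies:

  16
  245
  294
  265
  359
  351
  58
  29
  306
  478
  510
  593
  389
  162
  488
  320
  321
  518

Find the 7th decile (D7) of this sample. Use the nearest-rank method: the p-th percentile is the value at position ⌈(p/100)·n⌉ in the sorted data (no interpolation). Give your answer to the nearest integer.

389

Sorted: 16, 29, 58, 162, 245, 265, 294, 306, 320, 321, 351, 359, 389, 478, 488, 510, 518, 593.
n = 18.
Position = ⌈70/100 · 18⌉ = ⌈12.6⌉ = 13.
The value at rank 13 is 389.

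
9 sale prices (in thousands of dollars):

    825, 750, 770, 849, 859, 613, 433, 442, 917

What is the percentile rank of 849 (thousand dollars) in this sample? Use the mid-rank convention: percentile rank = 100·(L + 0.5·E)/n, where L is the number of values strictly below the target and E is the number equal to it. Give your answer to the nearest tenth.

Sorted: 433, 442, 613, 750, 770, 825, 849, 859, 917.
Count below 849: L = 6; count equal: E = 1; n = 9.
Percentile rank = 100·(6 + 0.5·1)/9 = 100·6.5/9 = 72.22.

72.2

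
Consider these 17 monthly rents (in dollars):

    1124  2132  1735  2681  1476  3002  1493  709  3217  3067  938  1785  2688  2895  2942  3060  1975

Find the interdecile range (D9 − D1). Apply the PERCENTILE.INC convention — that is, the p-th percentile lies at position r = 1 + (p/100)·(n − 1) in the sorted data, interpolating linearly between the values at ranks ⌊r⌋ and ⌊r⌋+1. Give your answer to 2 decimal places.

2013.20

Sorted: 709, 938, 1124, 1476, 1493, 1735, 1785, 1975, 2132, 2681, 2688, 2895, 2942, 3002, 3060, 3067, 3217.
n = 17.
P10: r = 2.6; ranks 2–3 are 938, 1124; interpolating gives 1049.6.
P90: r = 15.4; ranks 15–16 are 3060, 3067; interpolating gives 3062.8.
Difference: 3062.8 − 1049.6 = 2013.2.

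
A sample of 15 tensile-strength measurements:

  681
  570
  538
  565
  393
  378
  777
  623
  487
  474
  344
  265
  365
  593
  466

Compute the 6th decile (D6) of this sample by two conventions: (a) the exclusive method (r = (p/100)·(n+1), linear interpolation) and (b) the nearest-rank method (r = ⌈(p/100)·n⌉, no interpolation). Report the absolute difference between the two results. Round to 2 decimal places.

16.20

Sorted: 265, 344, 365, 378, 393, 466, 474, 487, 538, 565, 570, 593, 623, 681, 777.
n = 15.
(a) r = 9.6; between ranks 9 (538) and 10 (565): 554.2.
(b) the nearest-rank method: rank 9 → 538.
|554.2 − 538| = 16.2.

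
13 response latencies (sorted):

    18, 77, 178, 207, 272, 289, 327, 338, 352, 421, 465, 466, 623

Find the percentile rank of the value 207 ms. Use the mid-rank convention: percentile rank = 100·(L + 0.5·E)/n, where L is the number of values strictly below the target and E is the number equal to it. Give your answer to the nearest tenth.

26.9

Count below 207: L = 3; count equal: E = 1; n = 13.
Percentile rank = 100·(3 + 0.5·1)/13 = 100·3.5/13 = 26.92.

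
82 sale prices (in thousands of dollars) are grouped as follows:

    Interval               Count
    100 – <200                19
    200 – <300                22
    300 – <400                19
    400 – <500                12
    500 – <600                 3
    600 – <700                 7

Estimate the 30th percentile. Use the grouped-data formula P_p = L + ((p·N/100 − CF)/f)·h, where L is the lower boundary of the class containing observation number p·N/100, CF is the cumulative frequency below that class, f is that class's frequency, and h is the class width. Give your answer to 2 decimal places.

225.45

N = 82; target position k = 30/100 · 82 = 24.6.
Cumulative frequencies: 19, 41, 60, 72, 75, 82.
Observation 24.6 falls in the class 200 – <300.
L = 200, CF = 19, f = 22, h = 100.
P30 = 200 + ((24.6 − 19)/22)·100 = 200 + 25.4545 = 225.455.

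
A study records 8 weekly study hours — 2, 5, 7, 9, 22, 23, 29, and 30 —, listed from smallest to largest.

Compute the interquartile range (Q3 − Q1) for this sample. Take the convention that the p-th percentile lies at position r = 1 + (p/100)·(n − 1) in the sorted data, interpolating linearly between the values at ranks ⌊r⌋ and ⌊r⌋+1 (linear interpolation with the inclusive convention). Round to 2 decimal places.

n = 8.
P25: r = 2.75; ranks 2–3 are 5, 7; interpolating gives 6.5.
P75: r = 6.25; ranks 6–7 are 23, 29; interpolating gives 24.5.
Difference: 24.5 − 6.5 = 18.

18.00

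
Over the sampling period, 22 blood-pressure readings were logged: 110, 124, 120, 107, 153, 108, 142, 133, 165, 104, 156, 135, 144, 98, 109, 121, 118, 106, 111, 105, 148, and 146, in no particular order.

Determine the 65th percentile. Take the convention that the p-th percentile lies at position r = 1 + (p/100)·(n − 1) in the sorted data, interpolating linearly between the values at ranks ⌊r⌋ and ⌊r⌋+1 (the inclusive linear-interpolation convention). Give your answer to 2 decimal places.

Sorted: 98, 104, 105, 106, 107, 108, 109, 110, 111, 118, 120, 121, 124, 133, 135, 142, 144, 146, 148, 153, 156, 165.
n = 22.
r = 1 + (65/100)·(22 − 1) = 1 + 13.65 = 14.65.
Rank 14 is 133 and rank 15 is 135.
Interpolate: 133 + 0.65·(135 − 133) = 133 + 0.65·2 = 134.3.

134.30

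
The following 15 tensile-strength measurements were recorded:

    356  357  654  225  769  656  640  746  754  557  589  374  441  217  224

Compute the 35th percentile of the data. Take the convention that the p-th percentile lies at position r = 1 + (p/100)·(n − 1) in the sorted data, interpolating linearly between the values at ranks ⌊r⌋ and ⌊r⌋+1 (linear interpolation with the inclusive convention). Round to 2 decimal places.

372.30

Sorted: 217, 224, 225, 356, 357, 374, 441, 557, 589, 640, 654, 656, 746, 754, 769.
n = 15.
r = 1 + (35/100)·(15 − 1) = 1 + 4.9 = 5.9.
Rank 5 is 357 and rank 6 is 374.
Interpolate: 357 + 0.9·(374 − 357) = 357 + 0.9·17 = 372.3.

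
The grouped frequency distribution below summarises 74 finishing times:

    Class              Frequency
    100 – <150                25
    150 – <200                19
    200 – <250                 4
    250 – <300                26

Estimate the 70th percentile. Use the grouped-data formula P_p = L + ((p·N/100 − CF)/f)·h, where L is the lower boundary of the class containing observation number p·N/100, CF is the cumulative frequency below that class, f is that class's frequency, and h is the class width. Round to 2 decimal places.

N = 74; target position k = 70/100 · 74 = 51.8.
Cumulative frequencies: 25, 44, 48, 74.
Observation 51.8 falls in the class 250 – <300.
L = 250, CF = 48, f = 26, h = 50.
P70 = 250 + ((51.8 − 48)/26)·50 = 250 + 7.30769 = 257.308.

257.31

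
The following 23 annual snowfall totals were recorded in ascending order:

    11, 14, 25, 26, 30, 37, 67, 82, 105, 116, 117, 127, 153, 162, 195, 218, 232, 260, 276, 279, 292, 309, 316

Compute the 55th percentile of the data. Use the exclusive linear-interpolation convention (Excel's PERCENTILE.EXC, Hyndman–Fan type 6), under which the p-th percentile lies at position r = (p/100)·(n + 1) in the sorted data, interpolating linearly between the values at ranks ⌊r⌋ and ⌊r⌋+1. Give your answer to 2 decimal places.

n = 23.
r = (55/100)·(23 + 1) = 13.2.
Rank 13 is 153 and rank 14 is 162.
Interpolate: 153 + 0.2·(162 − 153) = 153 + 0.2·9 = 154.8.

154.80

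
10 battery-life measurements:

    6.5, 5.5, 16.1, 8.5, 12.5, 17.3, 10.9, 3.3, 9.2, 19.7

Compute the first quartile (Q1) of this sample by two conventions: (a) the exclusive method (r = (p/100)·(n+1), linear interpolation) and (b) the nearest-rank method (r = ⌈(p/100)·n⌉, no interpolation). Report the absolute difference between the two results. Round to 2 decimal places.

Sorted: 3.3, 5.5, 6.5, 8.5, 9.2, 10.9, 12.5, 16.1, 17.3, 19.7.
n = 10.
(a) r = 2.75; between ranks 2 (5.5) and 3 (6.5): 6.25.
(b) the nearest-rank method: rank 3 → 6.5.
|6.25 − 6.5| = 0.25.

0.25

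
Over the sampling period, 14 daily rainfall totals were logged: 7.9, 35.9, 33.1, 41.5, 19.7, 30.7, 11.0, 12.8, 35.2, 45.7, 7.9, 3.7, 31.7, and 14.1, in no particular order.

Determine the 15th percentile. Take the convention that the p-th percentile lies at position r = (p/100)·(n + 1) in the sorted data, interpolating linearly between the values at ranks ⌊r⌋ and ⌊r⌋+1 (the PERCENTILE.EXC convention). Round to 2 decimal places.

7.90

Sorted: 3.7, 7.9, 7.9, 11.0, 12.8, 14.1, 19.7, 30.7, 31.7, 33.1, 35.2, 35.9, 41.5, 45.7.
n = 14.
r = (15/100)·(14 + 1) = 2.25.
Rank 2 is 7.9 and rank 3 is 7.9.
Interpolate: 7.9 + 0.25·(7.9 − 7.9) = 7.9 + 0.25·0 = 7.9.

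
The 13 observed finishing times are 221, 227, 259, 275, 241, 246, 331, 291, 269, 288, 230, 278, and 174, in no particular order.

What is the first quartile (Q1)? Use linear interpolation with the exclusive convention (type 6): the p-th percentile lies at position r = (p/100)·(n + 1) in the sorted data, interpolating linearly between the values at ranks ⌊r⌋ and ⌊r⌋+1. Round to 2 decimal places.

Sorted: 174, 221, 227, 230, 241, 246, 259, 269, 275, 278, 288, 291, 331.
n = 13.
r = (25/100)·(13 + 1) = 3.5.
Rank 3 is 227 and rank 4 is 230.
Interpolate: 227 + 0.5·(230 − 227) = 227 + 0.5·3 = 228.5.

228.50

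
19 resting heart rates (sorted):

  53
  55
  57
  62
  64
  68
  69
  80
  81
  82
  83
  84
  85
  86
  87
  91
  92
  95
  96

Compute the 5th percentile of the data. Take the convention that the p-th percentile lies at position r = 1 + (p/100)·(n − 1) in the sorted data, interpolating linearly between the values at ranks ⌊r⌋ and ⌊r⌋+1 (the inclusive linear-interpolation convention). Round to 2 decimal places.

n = 19.
r = 1 + (5/100)·(19 − 1) = 1 + 0.9 = 1.9.
Rank 1 is 53 and rank 2 is 55.
Interpolate: 53 + 0.9·(55 − 53) = 53 + 0.9·2 = 54.8.

54.80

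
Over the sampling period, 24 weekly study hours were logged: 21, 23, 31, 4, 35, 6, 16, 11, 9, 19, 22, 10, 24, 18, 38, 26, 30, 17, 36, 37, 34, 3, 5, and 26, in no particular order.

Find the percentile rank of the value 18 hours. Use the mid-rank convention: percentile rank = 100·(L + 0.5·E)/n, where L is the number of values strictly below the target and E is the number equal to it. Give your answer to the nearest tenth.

Sorted: 3, 4, 5, 6, 9, 10, 11, 16, 17, 18, 19, 21, 22, 23, 24, 26, 26, 30, 31, 34, 35, 36, 37, 38.
Count below 18: L = 9; count equal: E = 1; n = 24.
Percentile rank = 100·(9 + 0.5·1)/24 = 100·9.5/24 = 39.58.

39.6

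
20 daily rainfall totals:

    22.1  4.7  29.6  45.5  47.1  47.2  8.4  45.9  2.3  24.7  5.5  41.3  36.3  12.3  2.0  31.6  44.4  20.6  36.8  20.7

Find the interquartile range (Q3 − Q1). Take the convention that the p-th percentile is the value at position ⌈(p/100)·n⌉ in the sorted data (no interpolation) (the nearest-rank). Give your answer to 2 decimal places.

32.90

Sorted: 2.0, 2.3, 4.7, 5.5, 8.4, 12.3, 20.6, 20.7, 22.1, 24.7, 29.6, 31.6, 36.3, 36.8, 41.3, 44.4, 45.5, 45.9, 47.1, 47.2.
n = 20.
P25: rank ⌈25/100·20⌉ = 5 → 8.4.
P75: rank ⌈75/100·20⌉ = 15 → 41.3.
Difference: 41.3 − 8.4 = 32.9.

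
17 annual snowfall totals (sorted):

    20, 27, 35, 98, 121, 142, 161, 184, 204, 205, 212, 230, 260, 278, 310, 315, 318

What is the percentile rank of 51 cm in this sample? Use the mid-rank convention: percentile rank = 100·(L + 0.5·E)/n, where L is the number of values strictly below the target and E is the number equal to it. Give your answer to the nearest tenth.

Count below 51: L = 3; count equal: E = 0; n = 17.
Percentile rank = 100·(3 + 0.5·0)/17 = 100·3/17 = 17.65.

17.6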